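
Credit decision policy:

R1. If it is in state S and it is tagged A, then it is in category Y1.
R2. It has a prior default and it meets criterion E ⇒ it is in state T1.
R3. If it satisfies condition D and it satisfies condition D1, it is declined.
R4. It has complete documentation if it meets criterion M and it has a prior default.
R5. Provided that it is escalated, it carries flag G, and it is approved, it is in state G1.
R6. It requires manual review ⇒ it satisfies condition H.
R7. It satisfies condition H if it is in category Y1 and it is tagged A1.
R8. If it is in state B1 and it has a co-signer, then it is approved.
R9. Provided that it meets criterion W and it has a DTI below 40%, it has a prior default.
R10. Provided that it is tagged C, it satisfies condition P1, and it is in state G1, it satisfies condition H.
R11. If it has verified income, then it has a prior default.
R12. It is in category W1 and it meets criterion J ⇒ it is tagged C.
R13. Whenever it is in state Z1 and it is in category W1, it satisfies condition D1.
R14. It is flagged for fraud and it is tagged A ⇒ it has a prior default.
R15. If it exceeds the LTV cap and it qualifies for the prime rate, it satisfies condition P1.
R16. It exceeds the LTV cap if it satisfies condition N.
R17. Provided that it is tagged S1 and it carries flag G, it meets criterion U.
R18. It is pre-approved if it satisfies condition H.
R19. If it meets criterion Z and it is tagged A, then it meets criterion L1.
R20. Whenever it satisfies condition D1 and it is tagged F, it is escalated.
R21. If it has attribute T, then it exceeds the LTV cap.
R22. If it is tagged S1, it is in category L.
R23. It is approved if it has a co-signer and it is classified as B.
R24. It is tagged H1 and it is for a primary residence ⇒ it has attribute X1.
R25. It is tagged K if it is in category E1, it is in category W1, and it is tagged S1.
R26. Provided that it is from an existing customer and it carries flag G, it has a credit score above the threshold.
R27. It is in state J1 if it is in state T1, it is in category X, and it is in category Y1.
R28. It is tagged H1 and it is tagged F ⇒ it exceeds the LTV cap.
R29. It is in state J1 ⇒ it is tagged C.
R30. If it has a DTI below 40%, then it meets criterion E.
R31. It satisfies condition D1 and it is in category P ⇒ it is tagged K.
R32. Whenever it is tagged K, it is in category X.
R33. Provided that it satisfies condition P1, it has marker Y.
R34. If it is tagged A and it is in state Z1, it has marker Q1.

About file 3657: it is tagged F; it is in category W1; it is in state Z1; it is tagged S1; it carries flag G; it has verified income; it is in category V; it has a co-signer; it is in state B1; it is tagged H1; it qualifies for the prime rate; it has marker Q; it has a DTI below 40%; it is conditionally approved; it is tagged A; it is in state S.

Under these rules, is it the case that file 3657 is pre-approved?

Forward chaining from the given facts derives: is in category Y1, is approved, has a prior default, satisfies condition D1, meets criterion U, is escalated, is in category L, exceeds the LTV cap, meets criterion E, has marker Q1, is in state T1, is in state G1, satisfies condition P1, has marker Y.
The only rule concluding "it is pre-approved" is R18, which needs "it satisfies condition H"; that is never established.

No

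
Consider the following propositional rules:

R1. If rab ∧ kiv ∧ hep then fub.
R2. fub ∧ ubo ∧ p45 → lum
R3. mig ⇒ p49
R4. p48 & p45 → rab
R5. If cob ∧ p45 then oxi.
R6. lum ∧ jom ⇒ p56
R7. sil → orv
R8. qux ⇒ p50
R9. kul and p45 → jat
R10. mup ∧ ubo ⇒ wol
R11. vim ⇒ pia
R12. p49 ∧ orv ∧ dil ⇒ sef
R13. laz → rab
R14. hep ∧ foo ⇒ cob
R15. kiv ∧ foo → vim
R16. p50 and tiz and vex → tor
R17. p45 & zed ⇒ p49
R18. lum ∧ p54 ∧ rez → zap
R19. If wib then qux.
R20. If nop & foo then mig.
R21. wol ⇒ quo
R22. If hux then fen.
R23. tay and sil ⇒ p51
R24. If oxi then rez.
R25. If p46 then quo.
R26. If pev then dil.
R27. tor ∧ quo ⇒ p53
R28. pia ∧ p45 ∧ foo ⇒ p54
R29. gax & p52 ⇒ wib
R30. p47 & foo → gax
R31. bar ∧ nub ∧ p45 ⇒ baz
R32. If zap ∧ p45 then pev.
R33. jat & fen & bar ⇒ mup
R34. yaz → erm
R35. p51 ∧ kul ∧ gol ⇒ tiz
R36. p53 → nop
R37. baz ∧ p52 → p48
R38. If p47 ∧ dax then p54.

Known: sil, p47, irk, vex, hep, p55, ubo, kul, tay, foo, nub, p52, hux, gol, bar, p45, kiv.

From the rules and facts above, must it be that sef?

orv  (by R7: sil)
jat  (by R9: kul, p45)
cob  (by R14: hep, foo)
vim  (by R15: kiv, foo)
fen  (by R22: hux)
p51  (by R23: tay, sil)
gax  (by R30: p47, foo)
baz  (by R31: bar, nub, p45)
mup  (by R33: jat, fen, bar)
tiz  (by R35: p51, kul, gol)
p48  (by R37: baz, p52)
rab  (by R4: p48, p45)
oxi  (by R5: cob, p45)
wol  (by R10: mup, ubo)
pia  (by R11: vim)
quo  (by R21: wol)
rez  (by R24: oxi)
p54  (by R28: pia, p45, foo)
wib  (by R29: gax, p52)
fub  (by R1: rab, kiv, hep)
lum  (by R2: fub, ubo, p45)
zap  (by R18: lum, p54, rez)
qux  (by R19: wib)
pev  (by R32: zap, p45)
p50  (by R8: qux)
tor  (by R16: p50, tiz, vex)
dil  (by R26: pev)
p53  (by R27: tor, quo)
nop  (by R36: p53)
mig  (by R20: nop, foo)
p49  (by R3: mig)
sef  (by R12: p49, orv, dil)

Yes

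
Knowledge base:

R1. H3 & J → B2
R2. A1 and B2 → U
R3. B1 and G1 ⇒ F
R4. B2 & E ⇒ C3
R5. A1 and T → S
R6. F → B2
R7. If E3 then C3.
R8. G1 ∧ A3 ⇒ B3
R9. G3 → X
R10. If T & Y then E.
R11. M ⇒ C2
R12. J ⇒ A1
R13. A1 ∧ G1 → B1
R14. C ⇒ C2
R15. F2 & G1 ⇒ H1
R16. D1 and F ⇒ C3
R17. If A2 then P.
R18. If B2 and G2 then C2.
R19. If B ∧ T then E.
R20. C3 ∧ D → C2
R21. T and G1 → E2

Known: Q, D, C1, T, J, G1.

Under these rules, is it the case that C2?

No

Forward chaining from the given facts derives: A1, B1, E2, F, S, B2, U.
Rules concluding C2: R11 needs M; R14 needs C; R18 needs G2; R20 needs C3 — none of these are established.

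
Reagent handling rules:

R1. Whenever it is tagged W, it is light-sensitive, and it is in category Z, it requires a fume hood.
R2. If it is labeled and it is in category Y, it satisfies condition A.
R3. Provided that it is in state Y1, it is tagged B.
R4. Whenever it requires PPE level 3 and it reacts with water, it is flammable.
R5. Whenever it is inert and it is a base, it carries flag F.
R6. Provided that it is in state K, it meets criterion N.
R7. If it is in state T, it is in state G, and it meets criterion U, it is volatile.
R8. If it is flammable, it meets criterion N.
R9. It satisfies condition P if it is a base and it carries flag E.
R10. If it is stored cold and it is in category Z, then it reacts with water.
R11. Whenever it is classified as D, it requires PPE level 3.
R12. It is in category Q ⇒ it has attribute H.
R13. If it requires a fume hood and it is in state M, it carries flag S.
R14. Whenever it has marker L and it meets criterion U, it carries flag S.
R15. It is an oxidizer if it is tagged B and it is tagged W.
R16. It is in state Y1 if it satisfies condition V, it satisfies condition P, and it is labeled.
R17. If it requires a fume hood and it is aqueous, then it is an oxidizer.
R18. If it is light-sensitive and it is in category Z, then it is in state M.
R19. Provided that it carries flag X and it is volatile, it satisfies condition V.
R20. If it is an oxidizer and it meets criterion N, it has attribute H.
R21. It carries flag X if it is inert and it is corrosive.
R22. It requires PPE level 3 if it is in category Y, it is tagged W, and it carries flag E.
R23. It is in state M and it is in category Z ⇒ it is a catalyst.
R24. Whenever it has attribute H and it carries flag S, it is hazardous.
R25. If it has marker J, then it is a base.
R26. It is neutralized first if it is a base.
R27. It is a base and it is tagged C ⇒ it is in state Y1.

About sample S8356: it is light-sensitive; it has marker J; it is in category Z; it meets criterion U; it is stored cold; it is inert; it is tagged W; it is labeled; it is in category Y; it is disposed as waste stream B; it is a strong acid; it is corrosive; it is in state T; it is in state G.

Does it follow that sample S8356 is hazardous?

No

Forward chaining from the given facts derives: requires a fume hood, satisfies condition A, is volatile, reacts with water, is in state M, carries flag X, is a catalyst, is a base, is neutralized first, carries flag F, carries flag S, satisfies condition V.
The only rule concluding "it is hazardous" is R24, which needs "it has attribute H"; that is never established.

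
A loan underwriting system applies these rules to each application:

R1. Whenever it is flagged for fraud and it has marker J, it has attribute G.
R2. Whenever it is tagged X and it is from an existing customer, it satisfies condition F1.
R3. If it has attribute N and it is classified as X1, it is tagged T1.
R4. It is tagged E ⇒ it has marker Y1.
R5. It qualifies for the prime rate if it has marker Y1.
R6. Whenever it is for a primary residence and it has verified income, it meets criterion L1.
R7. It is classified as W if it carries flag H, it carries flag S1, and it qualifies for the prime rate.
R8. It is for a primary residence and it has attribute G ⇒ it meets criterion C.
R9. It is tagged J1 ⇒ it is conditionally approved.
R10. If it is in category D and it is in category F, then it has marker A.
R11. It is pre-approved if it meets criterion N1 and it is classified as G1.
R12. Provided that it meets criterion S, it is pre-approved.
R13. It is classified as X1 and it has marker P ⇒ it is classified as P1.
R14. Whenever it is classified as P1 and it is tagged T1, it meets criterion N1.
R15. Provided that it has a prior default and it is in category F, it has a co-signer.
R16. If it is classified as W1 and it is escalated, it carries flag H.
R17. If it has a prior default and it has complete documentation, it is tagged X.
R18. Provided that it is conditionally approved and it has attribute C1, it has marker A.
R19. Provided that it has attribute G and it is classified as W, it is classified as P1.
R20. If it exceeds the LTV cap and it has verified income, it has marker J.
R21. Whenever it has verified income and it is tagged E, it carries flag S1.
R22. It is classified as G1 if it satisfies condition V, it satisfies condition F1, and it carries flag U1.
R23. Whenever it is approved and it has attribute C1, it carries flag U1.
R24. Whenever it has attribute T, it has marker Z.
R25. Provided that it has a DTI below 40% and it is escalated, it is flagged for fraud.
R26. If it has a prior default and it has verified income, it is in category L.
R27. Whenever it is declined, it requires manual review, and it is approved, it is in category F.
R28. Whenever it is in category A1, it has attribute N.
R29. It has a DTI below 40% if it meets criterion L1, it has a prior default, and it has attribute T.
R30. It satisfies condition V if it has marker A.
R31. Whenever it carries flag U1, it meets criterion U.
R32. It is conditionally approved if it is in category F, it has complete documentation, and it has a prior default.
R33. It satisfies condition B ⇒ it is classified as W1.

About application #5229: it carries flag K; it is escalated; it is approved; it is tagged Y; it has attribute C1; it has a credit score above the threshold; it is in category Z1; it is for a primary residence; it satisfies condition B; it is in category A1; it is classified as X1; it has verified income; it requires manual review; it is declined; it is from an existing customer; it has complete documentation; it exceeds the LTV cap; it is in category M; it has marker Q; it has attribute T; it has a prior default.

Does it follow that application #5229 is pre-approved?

No

Forward chaining from the given facts derives: meets criterion L1, is tagged X, has marker J, carries flag U1, has marker Z, is in category L, is in category F, has attribute N, has a DTI below 40%, meets criterion U, is conditionally approved, is classified as W1, satisfies condition F1, is tagged T1, has a co-signer, carries flag H, has marker A, is flagged for fraud, satisfies condition V, has attribute G, meets criterion C, is classified as G1.
Rules concluding "it is pre-approved": R11 needs "it meets criterion N1"; R12 needs "it meets criterion S" — none of these are established.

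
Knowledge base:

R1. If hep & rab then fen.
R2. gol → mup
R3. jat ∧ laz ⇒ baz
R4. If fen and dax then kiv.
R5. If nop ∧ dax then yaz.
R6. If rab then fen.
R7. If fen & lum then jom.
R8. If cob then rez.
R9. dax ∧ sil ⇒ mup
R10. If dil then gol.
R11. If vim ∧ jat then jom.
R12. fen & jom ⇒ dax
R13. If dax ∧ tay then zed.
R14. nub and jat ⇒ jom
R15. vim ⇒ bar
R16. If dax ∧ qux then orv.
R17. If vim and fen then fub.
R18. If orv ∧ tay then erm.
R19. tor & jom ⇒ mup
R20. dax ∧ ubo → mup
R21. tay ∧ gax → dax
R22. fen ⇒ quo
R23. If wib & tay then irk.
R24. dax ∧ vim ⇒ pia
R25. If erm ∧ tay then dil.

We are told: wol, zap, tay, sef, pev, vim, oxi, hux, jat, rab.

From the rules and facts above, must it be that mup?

No

Forward chaining from the given facts derives: fen, jom, dax, zed, bar, fub, quo, pia, kiv.
Rules concluding mup: R2 needs gol; R9 needs sil; R19 needs tor; R20 needs ubo — none of these are established.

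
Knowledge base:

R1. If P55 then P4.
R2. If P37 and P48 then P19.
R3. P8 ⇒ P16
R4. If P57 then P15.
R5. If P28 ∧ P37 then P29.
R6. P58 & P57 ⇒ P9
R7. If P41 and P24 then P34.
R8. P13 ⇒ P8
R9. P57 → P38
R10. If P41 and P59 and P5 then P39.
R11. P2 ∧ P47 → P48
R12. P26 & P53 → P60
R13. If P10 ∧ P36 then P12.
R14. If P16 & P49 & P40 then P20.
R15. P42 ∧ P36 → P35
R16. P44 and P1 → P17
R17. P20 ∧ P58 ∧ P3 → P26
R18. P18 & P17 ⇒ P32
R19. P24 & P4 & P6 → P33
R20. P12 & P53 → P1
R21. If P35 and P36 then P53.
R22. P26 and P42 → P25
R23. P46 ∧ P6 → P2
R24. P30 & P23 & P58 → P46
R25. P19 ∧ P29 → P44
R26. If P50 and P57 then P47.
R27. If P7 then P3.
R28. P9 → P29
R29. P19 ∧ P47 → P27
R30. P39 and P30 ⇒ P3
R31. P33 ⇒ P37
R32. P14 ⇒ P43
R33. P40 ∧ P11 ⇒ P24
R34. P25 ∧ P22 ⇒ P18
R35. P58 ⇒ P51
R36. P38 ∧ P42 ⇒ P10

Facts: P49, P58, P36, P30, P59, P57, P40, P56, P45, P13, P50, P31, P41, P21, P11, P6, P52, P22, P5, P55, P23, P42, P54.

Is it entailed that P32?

P4  (by R1: P55)
P9  (by R6: P58, P57)
P8  (by R8: P13)
P38  (by R9: P57)
P39  (by R10: P41, P59, P5)
P35  (by R15: P42, P36)
P53  (by R21: P35, P36)
P46  (by R24: P30, P23, P58)
P47  (by R26: P50, P57)
P29  (by R28: P9)
P3  (by R30: P39, P30)
P24  (by R33: P40, P11)
P10  (by R36: P38, P42)
P16  (by R3: P8)
P12  (by R13: P10, P36)
P20  (by R14: P16, P49, P40)
P26  (by R17: P20, P58, P3)
P33  (by R19: P24, P4, P6)
P1  (by R20: P12, P53)
P25  (by R22: P26, P42)
P2  (by R23: P46, P6)
P37  (by R31: P33)
P18  (by R34: P25, P22)
P48  (by R11: P2, P47)
P19  (by R2: P37, P48)
P44  (by R25: P19, P29)
P17  (by R16: P44, P1)
P32  (by R18: P18, P17)

Yes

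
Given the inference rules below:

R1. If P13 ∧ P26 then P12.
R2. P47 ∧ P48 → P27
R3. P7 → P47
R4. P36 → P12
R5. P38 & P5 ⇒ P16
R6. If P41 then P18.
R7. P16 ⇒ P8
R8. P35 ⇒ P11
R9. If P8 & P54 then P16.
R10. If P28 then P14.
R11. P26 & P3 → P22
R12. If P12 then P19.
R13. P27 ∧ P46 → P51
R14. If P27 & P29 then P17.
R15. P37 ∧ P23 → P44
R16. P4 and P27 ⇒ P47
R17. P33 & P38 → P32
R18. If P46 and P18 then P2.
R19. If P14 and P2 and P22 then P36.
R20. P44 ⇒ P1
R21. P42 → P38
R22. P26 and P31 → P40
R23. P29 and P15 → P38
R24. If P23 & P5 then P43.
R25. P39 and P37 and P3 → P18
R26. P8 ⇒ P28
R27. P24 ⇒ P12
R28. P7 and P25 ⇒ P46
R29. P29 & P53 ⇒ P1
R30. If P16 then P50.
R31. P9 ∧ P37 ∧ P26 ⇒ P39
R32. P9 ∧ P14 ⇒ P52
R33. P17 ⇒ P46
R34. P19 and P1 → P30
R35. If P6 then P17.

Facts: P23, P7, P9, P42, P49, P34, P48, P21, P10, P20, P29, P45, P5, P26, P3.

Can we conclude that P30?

No

Forward chaining from the given facts derives: P47, P22, P38, P43, P27, P16, P8, P17, P28, P50, P46, P14, P51, P52.
The only rule concluding P30 is R34, which needs P19; that is never established.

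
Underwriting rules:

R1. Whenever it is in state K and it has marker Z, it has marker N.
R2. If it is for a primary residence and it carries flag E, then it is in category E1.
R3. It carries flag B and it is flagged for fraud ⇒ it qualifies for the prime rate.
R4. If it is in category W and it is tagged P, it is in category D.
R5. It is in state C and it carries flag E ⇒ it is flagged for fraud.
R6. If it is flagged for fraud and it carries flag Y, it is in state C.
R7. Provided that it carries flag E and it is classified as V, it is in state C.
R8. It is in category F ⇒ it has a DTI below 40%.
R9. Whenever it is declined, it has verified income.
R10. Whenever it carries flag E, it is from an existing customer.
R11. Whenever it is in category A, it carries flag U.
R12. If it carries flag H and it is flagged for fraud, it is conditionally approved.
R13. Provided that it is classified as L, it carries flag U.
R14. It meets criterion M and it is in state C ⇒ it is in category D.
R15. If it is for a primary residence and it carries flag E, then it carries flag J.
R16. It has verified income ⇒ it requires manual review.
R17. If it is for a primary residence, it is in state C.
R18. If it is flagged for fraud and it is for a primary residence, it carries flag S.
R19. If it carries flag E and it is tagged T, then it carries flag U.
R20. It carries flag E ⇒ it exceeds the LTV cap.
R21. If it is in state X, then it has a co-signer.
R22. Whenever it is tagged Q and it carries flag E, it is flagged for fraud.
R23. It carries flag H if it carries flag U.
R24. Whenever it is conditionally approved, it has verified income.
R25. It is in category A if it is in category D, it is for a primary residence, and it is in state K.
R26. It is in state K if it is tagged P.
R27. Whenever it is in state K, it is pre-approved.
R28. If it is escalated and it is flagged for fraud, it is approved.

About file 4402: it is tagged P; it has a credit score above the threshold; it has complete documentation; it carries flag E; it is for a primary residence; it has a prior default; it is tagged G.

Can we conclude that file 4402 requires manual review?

Forward chaining from the given facts derives: is in category E1, is from an existing customer, carries flag J, is in state C, exceeds the LTV cap, is in state K, is pre-approved, is flagged for fraud, carries flag S.
The only rule concluding "it requires manual review" is R16, which needs "it has verified income"; that is never established.

No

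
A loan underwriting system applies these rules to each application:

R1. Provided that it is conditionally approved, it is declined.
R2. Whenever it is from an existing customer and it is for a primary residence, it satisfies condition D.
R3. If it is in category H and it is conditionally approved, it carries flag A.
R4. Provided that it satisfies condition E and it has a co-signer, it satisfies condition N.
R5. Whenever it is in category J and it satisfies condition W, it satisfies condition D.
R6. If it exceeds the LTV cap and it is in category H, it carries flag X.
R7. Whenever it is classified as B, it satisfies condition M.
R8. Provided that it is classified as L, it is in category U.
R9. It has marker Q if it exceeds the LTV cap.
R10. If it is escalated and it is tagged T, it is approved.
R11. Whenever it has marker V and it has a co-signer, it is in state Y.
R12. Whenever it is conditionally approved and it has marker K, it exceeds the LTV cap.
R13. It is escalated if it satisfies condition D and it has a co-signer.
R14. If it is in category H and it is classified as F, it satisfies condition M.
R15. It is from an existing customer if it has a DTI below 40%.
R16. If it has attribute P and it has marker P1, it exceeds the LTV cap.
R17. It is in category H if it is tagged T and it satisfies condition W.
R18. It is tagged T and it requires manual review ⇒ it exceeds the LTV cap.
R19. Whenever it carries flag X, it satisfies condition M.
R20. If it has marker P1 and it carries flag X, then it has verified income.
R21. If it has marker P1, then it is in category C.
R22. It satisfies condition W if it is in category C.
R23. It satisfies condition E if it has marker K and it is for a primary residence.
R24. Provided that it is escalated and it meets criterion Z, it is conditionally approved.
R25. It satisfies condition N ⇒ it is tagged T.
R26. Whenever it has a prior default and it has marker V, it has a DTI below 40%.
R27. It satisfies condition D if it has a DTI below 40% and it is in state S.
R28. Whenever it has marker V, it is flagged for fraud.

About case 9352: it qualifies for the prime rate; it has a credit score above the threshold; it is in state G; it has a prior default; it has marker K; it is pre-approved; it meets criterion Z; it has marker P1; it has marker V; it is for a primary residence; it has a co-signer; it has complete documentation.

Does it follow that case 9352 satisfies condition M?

Yes

By R21 (it has marker P1): it is in category C.
By R22 (it is in category C): it satisfies condition W.
By R23 (it has marker K, it is for a primary residence): it satisfies condition E.
By R26 (it has a prior default, it has marker V): it has a DTI below 40%.
By R4 (it satisfies condition E, it has a co-signer): it satisfies condition N.
By R15 (it has a DTI below 40%): it is from an existing customer.
By R25 (it satisfies condition N): it is tagged T.
By R2 (it is from an existing customer, it is for a primary residence): it satisfies condition D.
By R13 (it satisfies condition D, it has a co-signer): it is escalated.
By R17 (it is tagged T, it satisfies condition W): it is in category H.
By R24 (it is escalated, it meets criterion Z): it is conditionally approved.
By R12 (it is conditionally approved, it has marker K): it exceeds the LTV cap.
By R6 (it exceeds the LTV cap, it is in category H): it carries flag X.
By R19 (it carries flag X): it satisfies condition M.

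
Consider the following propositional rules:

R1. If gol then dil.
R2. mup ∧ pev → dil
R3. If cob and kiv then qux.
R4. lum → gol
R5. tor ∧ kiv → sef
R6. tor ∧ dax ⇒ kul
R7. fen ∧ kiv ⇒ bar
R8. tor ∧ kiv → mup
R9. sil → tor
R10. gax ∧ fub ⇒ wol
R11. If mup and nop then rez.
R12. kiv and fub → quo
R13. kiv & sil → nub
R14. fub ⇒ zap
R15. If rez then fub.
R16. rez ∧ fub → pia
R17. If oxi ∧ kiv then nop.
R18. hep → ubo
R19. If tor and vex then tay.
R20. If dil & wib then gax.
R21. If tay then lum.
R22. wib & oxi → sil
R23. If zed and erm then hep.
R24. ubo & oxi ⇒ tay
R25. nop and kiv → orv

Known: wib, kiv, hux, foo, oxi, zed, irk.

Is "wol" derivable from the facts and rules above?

Forward chaining from the given facts derives: nop, sil, orv, tor, nub, sef, mup, rez, fub, pia, quo, zap.
The only rule concluding wol is R10, which needs gax; that is never established.

No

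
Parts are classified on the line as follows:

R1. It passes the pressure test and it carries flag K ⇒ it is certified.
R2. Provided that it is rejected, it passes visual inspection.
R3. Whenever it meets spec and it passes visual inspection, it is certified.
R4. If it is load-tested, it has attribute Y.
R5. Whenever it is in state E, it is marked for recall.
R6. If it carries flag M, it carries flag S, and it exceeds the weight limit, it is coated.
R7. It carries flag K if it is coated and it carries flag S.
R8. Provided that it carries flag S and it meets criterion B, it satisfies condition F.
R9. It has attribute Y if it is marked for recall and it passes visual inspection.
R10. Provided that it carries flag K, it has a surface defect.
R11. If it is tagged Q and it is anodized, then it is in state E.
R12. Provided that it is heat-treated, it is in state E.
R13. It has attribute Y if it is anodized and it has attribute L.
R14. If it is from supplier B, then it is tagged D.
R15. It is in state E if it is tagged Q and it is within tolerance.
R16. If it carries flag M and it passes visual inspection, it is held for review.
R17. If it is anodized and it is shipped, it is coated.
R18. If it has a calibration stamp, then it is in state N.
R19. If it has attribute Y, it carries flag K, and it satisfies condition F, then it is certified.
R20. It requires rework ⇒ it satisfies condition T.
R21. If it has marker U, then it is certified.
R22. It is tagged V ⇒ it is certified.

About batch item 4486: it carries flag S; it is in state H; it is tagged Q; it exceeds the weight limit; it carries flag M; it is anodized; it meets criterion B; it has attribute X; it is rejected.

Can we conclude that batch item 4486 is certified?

By R2 (it is rejected): it passes visual inspection.
By R6 (it carries flag M, it carries flag S, it exceeds the weight limit): it is coated.
By R7 (it is coated, it carries flag S): it carries flag K.
By R8 (it carries flag S, it meets criterion B): it satisfies condition F.
By R11 (it is tagged Q, it is anodized): it is in state E.
By R5 (it is in state E): it is marked for recall.
By R9 (it is marked for recall, it passes visual inspection): it has attribute Y.
By R19 (it has attribute Y, it carries flag K, it satisfies condition F): it is certified.

Yes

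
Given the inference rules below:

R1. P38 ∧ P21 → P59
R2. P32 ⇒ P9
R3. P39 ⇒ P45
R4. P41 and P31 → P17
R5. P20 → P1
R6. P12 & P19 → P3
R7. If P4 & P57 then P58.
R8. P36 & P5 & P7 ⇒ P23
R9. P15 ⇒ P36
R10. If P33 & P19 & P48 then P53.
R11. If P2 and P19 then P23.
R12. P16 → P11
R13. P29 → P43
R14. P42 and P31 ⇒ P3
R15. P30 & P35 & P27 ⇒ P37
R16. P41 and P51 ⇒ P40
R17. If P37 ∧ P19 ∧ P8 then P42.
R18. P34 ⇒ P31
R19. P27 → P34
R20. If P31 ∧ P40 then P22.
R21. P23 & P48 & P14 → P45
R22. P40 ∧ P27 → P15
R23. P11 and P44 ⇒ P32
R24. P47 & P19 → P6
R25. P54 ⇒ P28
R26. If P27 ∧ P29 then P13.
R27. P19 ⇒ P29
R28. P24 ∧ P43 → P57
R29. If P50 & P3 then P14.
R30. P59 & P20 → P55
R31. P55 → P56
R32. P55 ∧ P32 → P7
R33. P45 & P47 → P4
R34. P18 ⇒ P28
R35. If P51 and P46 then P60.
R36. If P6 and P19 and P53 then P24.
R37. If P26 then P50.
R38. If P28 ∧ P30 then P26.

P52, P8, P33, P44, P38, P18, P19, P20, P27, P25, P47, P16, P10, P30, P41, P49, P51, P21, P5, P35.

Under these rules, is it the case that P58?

No

Forward chaining from the given facts derives: P59, P1, P11, P37, P40, P42, P34, P15, P32, P6, P29, P55, P56, P7, P28, P26, P9, P36, P43, P31, P22, P13, P50, P17, P23, P3, P14.
The only rule concluding P58 is R7, which needs P4; that is never established.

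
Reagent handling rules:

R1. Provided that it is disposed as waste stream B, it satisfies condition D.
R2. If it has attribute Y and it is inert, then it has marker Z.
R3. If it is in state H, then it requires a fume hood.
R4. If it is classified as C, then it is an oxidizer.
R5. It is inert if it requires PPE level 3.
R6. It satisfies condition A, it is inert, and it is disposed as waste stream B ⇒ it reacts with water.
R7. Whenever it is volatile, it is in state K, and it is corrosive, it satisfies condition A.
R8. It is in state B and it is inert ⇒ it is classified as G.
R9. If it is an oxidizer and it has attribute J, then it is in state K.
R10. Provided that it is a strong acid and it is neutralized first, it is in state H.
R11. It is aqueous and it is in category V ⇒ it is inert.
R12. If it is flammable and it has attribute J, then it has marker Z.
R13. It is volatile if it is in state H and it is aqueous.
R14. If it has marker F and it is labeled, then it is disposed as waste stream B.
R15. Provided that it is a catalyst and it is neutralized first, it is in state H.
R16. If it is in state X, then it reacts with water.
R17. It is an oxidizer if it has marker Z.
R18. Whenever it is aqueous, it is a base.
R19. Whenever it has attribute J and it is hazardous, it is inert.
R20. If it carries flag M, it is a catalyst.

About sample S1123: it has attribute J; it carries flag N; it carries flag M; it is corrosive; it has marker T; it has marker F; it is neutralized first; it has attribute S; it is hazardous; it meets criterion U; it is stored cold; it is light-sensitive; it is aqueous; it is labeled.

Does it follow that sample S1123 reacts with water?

No

Forward chaining from the given facts derives: is disposed as waste stream B, is a base, is inert, is a catalyst, satisfies condition D, is in state H, requires a fume hood, is volatile.
Rules concluding "it reacts with water": R6 needs "it satisfies condition A"; R16 needs "it is in state X" — none of these are established.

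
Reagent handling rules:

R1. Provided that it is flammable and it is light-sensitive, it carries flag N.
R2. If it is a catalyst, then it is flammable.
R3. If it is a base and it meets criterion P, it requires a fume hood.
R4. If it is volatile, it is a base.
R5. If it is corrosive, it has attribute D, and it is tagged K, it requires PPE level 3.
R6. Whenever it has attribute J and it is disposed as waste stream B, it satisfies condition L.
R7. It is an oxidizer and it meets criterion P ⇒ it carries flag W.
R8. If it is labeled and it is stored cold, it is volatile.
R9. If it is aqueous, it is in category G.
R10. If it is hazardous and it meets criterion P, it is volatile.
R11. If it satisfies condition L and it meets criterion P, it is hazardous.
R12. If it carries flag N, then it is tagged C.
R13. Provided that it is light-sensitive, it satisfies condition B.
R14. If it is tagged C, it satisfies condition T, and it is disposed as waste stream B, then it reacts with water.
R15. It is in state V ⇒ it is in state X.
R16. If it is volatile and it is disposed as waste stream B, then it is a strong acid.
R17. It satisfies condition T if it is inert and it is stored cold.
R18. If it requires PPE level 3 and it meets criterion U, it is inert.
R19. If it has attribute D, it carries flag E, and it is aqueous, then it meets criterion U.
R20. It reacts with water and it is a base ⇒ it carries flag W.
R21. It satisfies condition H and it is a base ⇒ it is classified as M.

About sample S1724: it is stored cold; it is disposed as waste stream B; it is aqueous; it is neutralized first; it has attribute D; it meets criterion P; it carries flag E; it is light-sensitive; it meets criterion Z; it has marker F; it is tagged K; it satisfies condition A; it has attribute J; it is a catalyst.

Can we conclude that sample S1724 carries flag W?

No

Forward chaining from the given facts derives: is flammable, satisfies condition L, is in category G, is hazardous, satisfies condition B, meets criterion U, carries flag N, is volatile, is tagged C, is a strong acid, is a base, requires a fume hood.
Rules concluding "it carries flag W": R7 needs "it is an oxidizer"; R20 needs "it reacts with water" — none of these are established.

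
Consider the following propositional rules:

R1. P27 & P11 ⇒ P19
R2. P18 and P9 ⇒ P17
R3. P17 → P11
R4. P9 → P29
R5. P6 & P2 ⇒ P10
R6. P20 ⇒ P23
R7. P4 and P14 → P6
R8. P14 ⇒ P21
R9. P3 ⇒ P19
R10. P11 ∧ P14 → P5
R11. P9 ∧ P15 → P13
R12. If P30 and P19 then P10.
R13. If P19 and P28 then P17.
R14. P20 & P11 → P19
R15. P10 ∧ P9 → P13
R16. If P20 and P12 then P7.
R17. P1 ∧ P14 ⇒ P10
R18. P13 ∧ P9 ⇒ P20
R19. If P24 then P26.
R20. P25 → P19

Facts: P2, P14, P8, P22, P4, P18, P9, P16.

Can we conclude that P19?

Yes

P17  (by R2: P18, P9)
P11  (by R3: P17)
P6  (by R7: P4, P14)
P10  (by R5: P6, P2)
P13  (by R15: P10, P9)
P20  (by R18: P13, P9)
P19  (by R14: P20, P11)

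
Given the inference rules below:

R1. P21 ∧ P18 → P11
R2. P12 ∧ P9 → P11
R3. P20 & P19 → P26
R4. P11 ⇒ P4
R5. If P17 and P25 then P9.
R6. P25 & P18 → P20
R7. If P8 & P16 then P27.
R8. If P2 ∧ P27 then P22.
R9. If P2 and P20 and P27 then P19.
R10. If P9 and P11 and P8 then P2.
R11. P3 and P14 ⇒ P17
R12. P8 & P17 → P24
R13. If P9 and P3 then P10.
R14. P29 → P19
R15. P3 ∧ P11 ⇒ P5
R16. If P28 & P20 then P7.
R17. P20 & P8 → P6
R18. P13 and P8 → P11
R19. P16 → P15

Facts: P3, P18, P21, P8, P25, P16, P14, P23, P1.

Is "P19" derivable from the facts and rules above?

P11  (by R1: P21, P18)
P20  (by R6: P25, P18)
P27  (by R7: P8, P16)
P17  (by R11: P3, P14)
P9  (by R5: P17, P25)
P2  (by R10: P9, P11, P8)
P19  (by R9: P2, P20, P27)

Yes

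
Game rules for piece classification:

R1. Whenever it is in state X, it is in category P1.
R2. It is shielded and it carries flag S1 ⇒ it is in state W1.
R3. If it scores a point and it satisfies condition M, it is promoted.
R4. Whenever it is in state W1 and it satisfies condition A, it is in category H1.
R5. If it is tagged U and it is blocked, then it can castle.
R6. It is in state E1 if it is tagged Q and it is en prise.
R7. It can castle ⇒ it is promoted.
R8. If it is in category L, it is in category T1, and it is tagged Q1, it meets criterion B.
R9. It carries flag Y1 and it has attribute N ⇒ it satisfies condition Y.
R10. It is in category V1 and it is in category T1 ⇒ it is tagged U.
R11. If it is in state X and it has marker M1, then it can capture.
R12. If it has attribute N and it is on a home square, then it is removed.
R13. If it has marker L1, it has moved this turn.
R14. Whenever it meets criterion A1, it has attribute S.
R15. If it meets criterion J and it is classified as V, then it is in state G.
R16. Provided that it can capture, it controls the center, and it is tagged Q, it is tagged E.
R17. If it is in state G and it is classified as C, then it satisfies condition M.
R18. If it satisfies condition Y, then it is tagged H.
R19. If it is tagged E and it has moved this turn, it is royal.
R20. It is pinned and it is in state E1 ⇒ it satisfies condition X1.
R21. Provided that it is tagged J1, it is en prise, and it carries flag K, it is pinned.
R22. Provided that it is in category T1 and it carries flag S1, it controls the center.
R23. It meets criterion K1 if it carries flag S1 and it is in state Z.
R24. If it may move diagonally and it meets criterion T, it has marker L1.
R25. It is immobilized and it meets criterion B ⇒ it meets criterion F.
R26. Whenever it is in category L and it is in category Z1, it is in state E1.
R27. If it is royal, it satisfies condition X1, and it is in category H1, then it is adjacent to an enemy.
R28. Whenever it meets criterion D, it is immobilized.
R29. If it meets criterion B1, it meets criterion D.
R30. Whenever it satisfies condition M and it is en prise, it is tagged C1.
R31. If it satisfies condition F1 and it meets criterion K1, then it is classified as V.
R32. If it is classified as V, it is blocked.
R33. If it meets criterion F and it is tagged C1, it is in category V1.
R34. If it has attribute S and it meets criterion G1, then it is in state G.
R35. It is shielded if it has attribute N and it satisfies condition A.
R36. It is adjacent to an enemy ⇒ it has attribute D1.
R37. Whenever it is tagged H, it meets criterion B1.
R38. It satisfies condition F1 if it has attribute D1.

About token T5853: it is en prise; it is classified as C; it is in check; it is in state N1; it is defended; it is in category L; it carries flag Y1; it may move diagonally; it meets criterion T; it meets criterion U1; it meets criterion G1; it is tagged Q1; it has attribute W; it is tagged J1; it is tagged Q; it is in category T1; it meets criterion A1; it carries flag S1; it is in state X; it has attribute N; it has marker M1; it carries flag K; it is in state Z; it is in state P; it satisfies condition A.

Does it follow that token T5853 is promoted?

By R6 (it is tagged Q, it is en prise): it is in state E1.
By R8 (it is in category L, it is in category T1, it is tagged Q1): it meets criterion B.
By R9 (it carries flag Y1, it has attribute N): it satisfies condition Y.
By R11 (it is in state X, it has marker M1): it can capture.
By R14 (it meets criterion A1): it has attribute S.
By R18 (it satisfies condition Y): it is tagged H.
By R21 (it is tagged J1, it is en prise, it carries flag K): it is pinned.
By R22 (it is in category T1, it carries flag S1): it controls the center.
By R23 (it carries flag S1, it is in state Z): it meets criterion K1.
By R24 (it may move diagonally, it meets criterion T): it has marker L1.
By R34 (it has attribute S, it meets criterion G1): it is in state G.
By R35 (it has attribute N, it satisfies condition A): it is shielded.
By R37 (it is tagged H): it meets criterion B1.
By R2 (it is shielded, it carries flag S1): it is in state W1.
By R4 (it is in state W1, it satisfies condition A): it is in category H1.
By R13 (it has marker L1): it has moved this turn.
By R16 (it can capture, it controls the center, it is tagged Q): it is tagged E.
By R17 (it is in state G, it is classified as C): it satisfies condition M.
By R19 (it is tagged E, it has moved this turn): it is royal.
By R20 (it is pinned, it is in state E1): it satisfies condition X1.
By R27 (it is royal, it satisfies condition X1, it is in category H1): it is adjacent to an enemy.
By R29 (it meets criterion B1): it meets criterion D.
By R30 (it satisfies condition M, it is en prise): it is tagged C1.
By R36 (it is adjacent to an enemy): it has attribute D1.
By R38 (it has attribute D1): it satisfies condition F1.
By R28 (it meets criterion D): it is immobilized.
By R31 (it satisfies condition F1, it meets criterion K1): it is classified as V.
By R32 (it is classified as V): it is blocked.
By R25 (it is immobilized, it meets criterion B): it meets criterion F.
By R33 (it meets criterion F, it is tagged C1): it is in category V1.
By R10 (it is in category V1, it is in category T1): it is tagged U.
By R5 (it is tagged U, it is blocked): it can castle.
By R7 (it can castle): it is promoted.

Yes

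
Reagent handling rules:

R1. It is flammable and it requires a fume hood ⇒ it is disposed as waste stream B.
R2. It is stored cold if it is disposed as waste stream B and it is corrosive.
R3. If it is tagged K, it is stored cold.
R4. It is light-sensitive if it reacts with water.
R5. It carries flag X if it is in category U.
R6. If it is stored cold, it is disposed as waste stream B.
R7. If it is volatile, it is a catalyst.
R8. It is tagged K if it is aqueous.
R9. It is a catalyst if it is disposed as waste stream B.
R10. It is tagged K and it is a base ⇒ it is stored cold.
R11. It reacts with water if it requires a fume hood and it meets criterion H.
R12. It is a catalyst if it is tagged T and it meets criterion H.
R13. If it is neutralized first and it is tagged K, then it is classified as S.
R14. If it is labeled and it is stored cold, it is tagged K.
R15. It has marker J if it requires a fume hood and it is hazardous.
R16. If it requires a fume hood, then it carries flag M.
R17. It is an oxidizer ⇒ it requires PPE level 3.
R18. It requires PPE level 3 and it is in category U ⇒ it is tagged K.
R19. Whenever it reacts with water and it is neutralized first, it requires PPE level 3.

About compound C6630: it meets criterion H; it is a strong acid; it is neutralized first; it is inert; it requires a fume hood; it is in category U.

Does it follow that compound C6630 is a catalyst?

Yes

By R11 (it requires a fume hood, it meets criterion H): it reacts with water.
By R19 (it reacts with water, it is neutralized first): it requires PPE level 3.
By R18 (it requires PPE level 3, it is in category U): it is tagged K.
By R3 (it is tagged K): it is stored cold.
By R6 (it is stored cold): it is disposed as waste stream B.
By R9 (it is disposed as waste stream B): it is a catalyst.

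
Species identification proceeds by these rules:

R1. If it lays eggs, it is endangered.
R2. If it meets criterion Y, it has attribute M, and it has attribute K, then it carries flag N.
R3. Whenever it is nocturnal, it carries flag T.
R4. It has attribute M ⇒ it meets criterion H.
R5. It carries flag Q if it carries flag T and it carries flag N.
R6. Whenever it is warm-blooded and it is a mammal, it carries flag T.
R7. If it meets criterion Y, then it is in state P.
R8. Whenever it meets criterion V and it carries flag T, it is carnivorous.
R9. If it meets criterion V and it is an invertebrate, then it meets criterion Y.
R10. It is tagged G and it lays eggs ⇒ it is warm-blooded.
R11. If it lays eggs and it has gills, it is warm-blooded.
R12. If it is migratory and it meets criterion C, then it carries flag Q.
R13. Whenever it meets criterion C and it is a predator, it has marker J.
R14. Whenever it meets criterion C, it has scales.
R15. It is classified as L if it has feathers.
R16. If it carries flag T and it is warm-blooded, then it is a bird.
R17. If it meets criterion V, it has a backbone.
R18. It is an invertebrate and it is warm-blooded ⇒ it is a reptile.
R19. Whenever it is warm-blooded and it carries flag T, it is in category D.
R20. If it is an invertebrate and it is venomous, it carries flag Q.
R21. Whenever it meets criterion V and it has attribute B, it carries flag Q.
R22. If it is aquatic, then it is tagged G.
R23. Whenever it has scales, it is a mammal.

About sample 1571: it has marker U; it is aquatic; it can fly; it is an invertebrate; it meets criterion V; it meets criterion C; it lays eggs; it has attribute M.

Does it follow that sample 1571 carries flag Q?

Forward chaining from the given facts derives: is endangered, meets criterion H, meets criterion Y, has scales, has a backbone, is tagged G, is a mammal, is in state P, is warm-blooded, is a reptile, carries flag T, is carnivorous, is a bird, is in category D.
Rules concluding "it carries flag Q": R5 needs "it carries flag N"; R12 needs "it is migratory"; R20 needs "it is venomous"; R21 needs "it has attribute B" — none of these are established.

No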